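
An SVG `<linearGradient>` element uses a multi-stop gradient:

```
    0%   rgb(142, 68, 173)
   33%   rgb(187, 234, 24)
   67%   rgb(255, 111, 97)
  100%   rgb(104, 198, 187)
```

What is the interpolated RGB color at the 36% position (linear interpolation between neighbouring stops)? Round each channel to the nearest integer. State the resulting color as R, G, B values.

(193, 223, 30)

36% lies between the 33% and 67% stops, so the local fraction is t = (36 − 33)/(67 − 33) = 3/34 ≈ 0.0882.
R = 187 + 0.0882 × (255 − 187) = 192.998 → 193
G = 234 + 0.0882 × (111 − 234) = 223.151 → 223
B = 24 + 0.0882 × (97 − 24) = 30.439 → 30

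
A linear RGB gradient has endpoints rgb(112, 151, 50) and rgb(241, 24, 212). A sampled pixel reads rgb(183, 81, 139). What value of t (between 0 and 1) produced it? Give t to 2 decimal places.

0.55

Invert the lerp on the B channel (largest span, 162): t = (139 − 50) / (212 − 50) = 89/162 = 0.54938.
Check on R: (183 − 112)/(241 − 112) = 0.5504 ✓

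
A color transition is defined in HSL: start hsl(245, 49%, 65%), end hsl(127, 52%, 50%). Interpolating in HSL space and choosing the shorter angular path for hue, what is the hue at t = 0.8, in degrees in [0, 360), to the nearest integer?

151

Hue arc: Δh = 127 − 245 = -118° (|Δh| ≤ 180, already the shorter path).
H = 245 + 0.8 × (-118) = 150.6 → 151°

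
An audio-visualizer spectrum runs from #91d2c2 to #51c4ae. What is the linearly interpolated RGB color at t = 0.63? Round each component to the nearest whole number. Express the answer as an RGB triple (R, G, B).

#91d2c2 → (145, 210, 194); #51c4ae → (81, 196, 174).
R = 145 + 0.63 × (81 − 145) = 145 + 0.63 × -64 = 104.68 → 105
G = 210 + 0.63 × (196 − 210) = 210 + 0.63 × -14 = 201.18 → 201
B = 194 + 0.63 × (174 − 194) = 194 + 0.63 × -20 = 181.4 → 181
So the blended color is (105, 201, 181), about #69c9b5.

(105, 201, 181)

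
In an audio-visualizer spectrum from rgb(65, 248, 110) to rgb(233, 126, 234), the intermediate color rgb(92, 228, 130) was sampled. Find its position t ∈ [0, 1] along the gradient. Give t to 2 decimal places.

0.16

Invert the lerp on the R channel (largest span, 168): t = (92 − 65) / (233 − 65) = 27/168 = 0.16071.
Check on G: (228 − 248)/(126 − 248) = 0.1639 ✓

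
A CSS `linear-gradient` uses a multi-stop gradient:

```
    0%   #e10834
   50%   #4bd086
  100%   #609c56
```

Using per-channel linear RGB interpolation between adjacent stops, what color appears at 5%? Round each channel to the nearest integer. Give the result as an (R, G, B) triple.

(210, 28, 60)

5% lies between the 0% and 50% stops, so the local fraction is t = (5 − 0)/(50 − 0) = 5/50 ≈ 0.1.
#e10834 → (225, 8, 52); #4bd086 → (75, 208, 134).
R = 225 + 0.1 × (75 − 225) = 210 → 210
G = 8 + 0.1 × (208 − 8) = 28 → 28
B = 52 + 0.1 × (134 − 52) = 60.2 → 60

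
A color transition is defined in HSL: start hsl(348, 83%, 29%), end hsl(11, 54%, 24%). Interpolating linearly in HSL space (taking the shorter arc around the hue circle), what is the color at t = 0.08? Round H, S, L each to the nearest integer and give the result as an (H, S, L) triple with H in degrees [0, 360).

Hue: 11 − 348 = -337°, but |-337| > 180 so the shorter arc goes the other way: Δh = -337 + 360 = 23°.
H = 348 + 0.08 × (23) = 349.84 → 350°
S = 83 + 0.08 × (54 − 83) = 80.68 → 81%
L = 29 + 0.08 × (24 − 29) = 28.6 → 29%

(350, 81, 29)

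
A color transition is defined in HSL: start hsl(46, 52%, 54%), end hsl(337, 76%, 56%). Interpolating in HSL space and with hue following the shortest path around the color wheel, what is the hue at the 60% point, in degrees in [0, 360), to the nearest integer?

Hue: 337 − 46 = 291°, but |291| > 180 so the shorter arc goes the other way: Δh = 291 − 360 = -69°.
H = 46 + 0.6 × (-69) = 4.6 → 5°

5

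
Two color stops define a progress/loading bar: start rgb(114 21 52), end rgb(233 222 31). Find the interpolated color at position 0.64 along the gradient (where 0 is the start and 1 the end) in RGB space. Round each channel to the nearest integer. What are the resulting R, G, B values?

(190, 150, 39)

R = 114 + 0.64 × (233 − 114) = 114 + 0.64 × 119 = 190.16 → 190
G = 21 + 0.64 × (222 − 21) = 21 + 0.64 × 201 = 149.64 → 150
B = 52 + 0.64 × (31 − 52) = 52 + 0.64 × -21 = 38.56 → 39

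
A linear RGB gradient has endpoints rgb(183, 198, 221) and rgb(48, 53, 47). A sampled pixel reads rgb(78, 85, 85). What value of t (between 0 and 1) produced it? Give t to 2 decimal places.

Invert the lerp on the B channel (largest span, 174): t = (85 − 221) / (47 − 221) = -136/-174 = 0.78161.
Check on R: (78 − 183)/(48 − 183) = 0.7778 ✓

0.78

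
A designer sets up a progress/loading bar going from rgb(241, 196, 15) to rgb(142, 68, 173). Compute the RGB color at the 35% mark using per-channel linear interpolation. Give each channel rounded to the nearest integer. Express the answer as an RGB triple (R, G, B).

(206, 151, 70)

35% corresponds to t = 0.35.
R = 241 + 0.35 × (142 − 241) = 241 + 0.35 × -99 = 206.35 → 206
G = 196 + 0.35 × (68 − 196) = 196 + 0.35 × -128 = 151.2 → 151
B = 15 + 0.35 × (173 − 15) = 15 + 0.35 × 158 = 70.3 → 70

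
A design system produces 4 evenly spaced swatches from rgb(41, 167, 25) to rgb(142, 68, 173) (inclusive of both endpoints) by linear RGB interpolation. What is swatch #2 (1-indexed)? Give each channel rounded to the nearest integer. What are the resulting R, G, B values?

With 4 swatches and endpoints inclusive, swatch 2 sits at t = (2 − 1)/(4 − 1) = 1/3 ≈ 0.3333.
R = 41 + 0.3333 × (142 − 41) = 74.663 → 75
G = 167 + 0.3333 × (68 − 167) = 134.003 → 134
B = 25 + 0.3333 × (173 − 25) = 74.328 → 74

(75, 134, 74)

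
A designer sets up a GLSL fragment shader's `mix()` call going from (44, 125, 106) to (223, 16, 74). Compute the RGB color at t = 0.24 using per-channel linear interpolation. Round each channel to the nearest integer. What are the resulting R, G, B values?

(87, 99, 98)

R = 44 + 0.24 × (223 − 44) = 44 + 0.24 × 179 = 86.96 → 87
G = 125 + 0.24 × (16 − 125) = 125 + 0.24 × -109 = 98.84 → 99
B = 106 + 0.24 × (74 − 106) = 106 + 0.24 × -32 = 98.32 → 98
So the blended color is (87, 99, 98), about #576362.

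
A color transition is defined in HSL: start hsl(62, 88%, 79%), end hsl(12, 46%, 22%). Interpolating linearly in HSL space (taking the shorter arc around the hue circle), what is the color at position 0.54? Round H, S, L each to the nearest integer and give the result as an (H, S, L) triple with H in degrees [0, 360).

Hue arc: Δh = 12 − 62 = -50° (|Δh| ≤ 180, already the shorter path).
H = 62 + 0.54 × (-50) = 35 → 35°
S = 88 + 0.54 × (46 − 88) = 65.32 → 65%
L = 79 + 0.54 × (22 − 79) = 48.22 → 48%

(35, 65, 48)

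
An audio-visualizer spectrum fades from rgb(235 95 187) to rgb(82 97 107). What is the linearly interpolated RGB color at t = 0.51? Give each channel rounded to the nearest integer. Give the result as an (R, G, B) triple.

(157, 96, 146)

R = 235 + 0.51 × (82 − 235) = 235 + 0.51 × -153 = 156.97 → 157
G = 95 + 0.51 × (97 − 95) = 95 + 0.51 × 2 = 96.02 → 96
B = 187 + 0.51 × (107 − 187) = 187 + 0.51 × -80 = 146.2 → 146
So the blended color is (157, 96, 146), about #9d6092.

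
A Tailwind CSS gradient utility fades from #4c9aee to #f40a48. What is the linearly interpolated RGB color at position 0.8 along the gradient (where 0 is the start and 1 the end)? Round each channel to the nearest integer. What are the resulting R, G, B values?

(210, 39, 105)

#4c9aee → (76, 154, 238); #f40a48 → (244, 10, 72).
R = 76 + 0.8 × (244 − 76) = 76 + 0.8 × 168 = 210.4 → 210
G = 154 + 0.8 × (10 − 154) = 154 + 0.8 × -144 = 38.8 → 39
B = 238 + 0.8 × (72 − 238) = 238 + 0.8 × -166 = 105.2 → 105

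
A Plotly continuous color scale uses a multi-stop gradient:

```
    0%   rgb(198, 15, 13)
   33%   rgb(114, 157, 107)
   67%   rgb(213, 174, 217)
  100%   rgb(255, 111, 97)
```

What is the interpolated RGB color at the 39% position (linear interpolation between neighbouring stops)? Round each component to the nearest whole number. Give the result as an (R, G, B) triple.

(131, 160, 126)

39% lies between the 33% and 67% stops, so the local fraction is t = (39 − 33)/(67 − 33) = 6/34 ≈ 0.1765.
R = 114 + 0.1765 × (213 − 114) = 131.474 → 131
G = 157 + 0.1765 × (174 − 157) = 160 → 160
B = 107 + 0.1765 × (217 − 107) = 126.415 → 126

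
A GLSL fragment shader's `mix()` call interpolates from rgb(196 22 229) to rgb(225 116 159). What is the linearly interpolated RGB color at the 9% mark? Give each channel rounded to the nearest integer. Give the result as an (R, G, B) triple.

9% corresponds to t = 0.09.
R = 196 + 0.09 × (225 − 196) = 196 + 0.09 × 29 = 198.61 → 199
G = 22 + 0.09 × (116 − 22) = 22 + 0.09 × 94 = 30.46 → 30
B = 229 + 0.09 × (159 − 229) = 229 + 0.09 × -70 = 222.7 → 223

(199, 30, 223)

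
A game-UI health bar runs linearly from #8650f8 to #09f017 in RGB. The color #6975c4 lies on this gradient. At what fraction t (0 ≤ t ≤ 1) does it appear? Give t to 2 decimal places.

Invert the lerp on the B channel (largest span, 225): t = (196 − 248) / (23 − 248) = -52/-225 = 0.23111.
Check on R: (105 − 134)/(9 − 134) = 0.232 ✓

0.23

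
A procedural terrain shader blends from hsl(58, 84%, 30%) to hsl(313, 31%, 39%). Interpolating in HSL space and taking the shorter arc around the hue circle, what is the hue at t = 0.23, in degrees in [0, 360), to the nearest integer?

34

Hue: 313 − 58 = 255°, but |255| > 180 so the shorter arc goes the other way: Δh = 255 − 360 = -105°.
H = 58 + 0.23 × (-105) = 33.85 → 34°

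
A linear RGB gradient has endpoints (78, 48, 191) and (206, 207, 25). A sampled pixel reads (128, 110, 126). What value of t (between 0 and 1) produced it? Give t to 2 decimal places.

Invert the lerp on the B channel (largest span, 166): t = (126 − 191) / (25 − 191) = -65/-166 = 0.39157.
Check on R: (128 − 78)/(206 − 78) = 0.3906 ✓

0.39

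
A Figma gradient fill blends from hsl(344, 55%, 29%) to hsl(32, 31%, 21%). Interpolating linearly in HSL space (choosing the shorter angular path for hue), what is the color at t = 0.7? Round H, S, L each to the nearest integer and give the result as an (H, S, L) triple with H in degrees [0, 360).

(18, 38, 23)

Hue: 32 − 344 = -312°, but |-312| > 180 so the shorter arc goes the other way: Δh = -312 + 360 = 48°.
H = 344 + 0.7 × (48) = 377.6 → 378 → 378 mod 360 = 18°
S = 55 + 0.7 × (31 − 55) = 38.2 → 38%
L = 29 + 0.7 × (21 − 29) = 23.4 → 23%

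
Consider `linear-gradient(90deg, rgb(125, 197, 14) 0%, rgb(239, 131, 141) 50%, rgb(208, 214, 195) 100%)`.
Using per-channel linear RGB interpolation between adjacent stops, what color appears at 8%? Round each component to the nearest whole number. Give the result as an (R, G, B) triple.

(143, 186, 34)

8% lies between the 0% and 50% stops, so the local fraction is t = (8 − 0)/(50 − 0) = 8/50 ≈ 0.16.
R = 125 + 0.16 × (239 − 125) = 143.24 → 143
G = 197 + 0.16 × (131 − 197) = 186.44 → 186
B = 14 + 0.16 × (141 − 14) = 34.32 → 34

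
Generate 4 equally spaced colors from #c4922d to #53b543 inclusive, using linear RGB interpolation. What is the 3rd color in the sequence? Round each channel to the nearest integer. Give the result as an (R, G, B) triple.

With 4 swatches and endpoints inclusive, swatch 3 sits at t = (3 − 1)/(4 − 1) = 2/3 ≈ 0.6667.
#c4922d → (196, 146, 45); #53b543 → (83, 181, 67).
R = 196 + 0.6667 × (83 − 196) = 120.663 → 121
G = 146 + 0.6667 × (181 − 146) = 169.334 → 169
B = 45 + 0.6667 × (67 − 45) = 59.667 → 60

(121, 169, 60)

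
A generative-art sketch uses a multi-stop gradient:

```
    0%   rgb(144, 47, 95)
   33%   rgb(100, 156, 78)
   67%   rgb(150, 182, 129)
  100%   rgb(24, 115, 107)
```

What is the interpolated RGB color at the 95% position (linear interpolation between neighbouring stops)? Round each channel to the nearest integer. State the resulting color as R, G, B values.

95% lies between the 67% and 100% stops, so the local fraction is t = (95 − 67)/(100 − 67) = 28/33 ≈ 0.8485.
R = 150 + 0.8485 × (24 − 150) = 43.089 → 43
G = 182 + 0.8485 × (115 − 182) = 125.15 → 125
B = 129 + 0.8485 × (107 − 129) = 110.333 → 110

(43, 125, 110)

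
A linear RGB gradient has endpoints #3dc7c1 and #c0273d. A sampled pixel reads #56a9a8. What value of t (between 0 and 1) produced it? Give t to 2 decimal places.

0.19

Invert the lerp on the G channel (largest span, 160): t = (169 − 199) / (39 − 199) = -30/-160 = 0.1875.
Check on R: (86 − 61)/(192 − 61) = 0.1908 ✓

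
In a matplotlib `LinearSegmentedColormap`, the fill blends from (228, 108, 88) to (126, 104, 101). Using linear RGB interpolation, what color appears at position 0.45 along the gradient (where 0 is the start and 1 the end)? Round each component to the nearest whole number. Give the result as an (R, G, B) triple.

R = 228 + 0.45 × (126 − 228) = 228 + 0.45 × -102 = 182.1 → 182
G = 108 + 0.45 × (104 − 108) = 108 + 0.45 × -4 = 106.2 → 106
B = 88 + 0.45 × (101 − 88) = 88 + 0.45 × 13 = 93.85 → 94

(182, 106, 94)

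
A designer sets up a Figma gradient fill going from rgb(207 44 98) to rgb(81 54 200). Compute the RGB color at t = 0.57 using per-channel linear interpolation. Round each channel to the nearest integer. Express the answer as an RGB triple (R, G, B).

(135, 50, 156)

R = 207 + 0.57 × (81 − 207) = 207 + 0.57 × -126 = 135.18 → 135
G = 44 + 0.57 × (54 − 44) = 44 + 0.57 × 10 = 49.7 → 50
B = 98 + 0.57 × (200 − 98) = 98 + 0.57 × 102 = 156.14 → 156
So the blended color is (135, 50, 156), about #87329c.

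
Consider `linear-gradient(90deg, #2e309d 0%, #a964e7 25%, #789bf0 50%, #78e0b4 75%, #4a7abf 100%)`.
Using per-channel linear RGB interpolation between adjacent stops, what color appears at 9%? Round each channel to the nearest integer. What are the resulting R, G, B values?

9% lies between the 0% and 25% stops, so the local fraction is t = (9 − 0)/(25 − 0) = 9/25 ≈ 0.36.
#2e309d → (46, 48, 157); #a964e7 → (169, 100, 231).
R = 46 + 0.36 × (169 − 46) = 90.28 → 90
G = 48 + 0.36 × (100 − 48) = 66.72 → 67
B = 157 + 0.36 × (231 − 157) = 183.64 → 184

(90, 67, 184)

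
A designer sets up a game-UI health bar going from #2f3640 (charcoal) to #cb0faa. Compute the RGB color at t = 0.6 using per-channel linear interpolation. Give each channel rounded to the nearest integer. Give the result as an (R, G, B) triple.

(141, 31, 128)

#2f3640 → (47, 54, 64); #cb0faa → (203, 15, 170).
R = 47 + 0.6 × (203 − 47) = 47 + 0.6 × 156 = 140.6 → 141
G = 54 + 0.6 × (15 − 54) = 54 + 0.6 × -39 = 30.6 → 31
B = 64 + 0.6 × (170 − 64) = 64 + 0.6 × 106 = 127.6 → 128
So the blended color is (141, 31, 128), about #8d1f80.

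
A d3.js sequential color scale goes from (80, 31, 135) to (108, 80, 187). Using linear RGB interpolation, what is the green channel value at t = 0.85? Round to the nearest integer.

73

G = 31 + 0.85 × (80 − 31) = 72.65 → 73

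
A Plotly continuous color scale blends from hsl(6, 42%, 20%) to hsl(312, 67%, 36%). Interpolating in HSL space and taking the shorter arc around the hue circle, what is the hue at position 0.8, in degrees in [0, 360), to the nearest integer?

323

Hue: 312 − 6 = 306°, but |306| > 180 so the shorter arc goes the other way: Δh = 306 − 360 = -54°.
H = 6 + 0.8 × (-54) = -37.2 → -37 → -37 mod 360 = 323°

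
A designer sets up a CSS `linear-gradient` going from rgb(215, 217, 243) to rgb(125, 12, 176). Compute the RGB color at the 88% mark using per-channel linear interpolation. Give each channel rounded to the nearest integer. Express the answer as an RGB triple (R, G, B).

88% corresponds to t = 0.88.
R = 215 + 0.88 × (125 − 215) = 215 + 0.88 × -90 = 135.8 → 136
G = 217 + 0.88 × (12 − 217) = 217 + 0.88 × -205 = 36.6 → 37
B = 243 + 0.88 × (176 − 243) = 243 + 0.88 × -67 = 184.04 → 184
So the blended color is (136, 37, 184), about #8825b8.

(136, 37, 184)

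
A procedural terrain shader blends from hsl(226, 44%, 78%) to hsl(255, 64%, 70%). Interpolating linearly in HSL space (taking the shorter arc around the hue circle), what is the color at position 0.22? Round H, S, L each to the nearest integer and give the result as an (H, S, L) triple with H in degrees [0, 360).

Hue arc: Δh = 255 − 226 = 29° (|Δh| ≤ 180, already the shorter path).
H = 226 + 0.22 × (29) = 232.38 → 232°
S = 44 + 0.22 × (64 − 44) = 48.4 → 48%
L = 78 + 0.22 × (70 − 78) = 76.24 → 76%

(232, 48, 76)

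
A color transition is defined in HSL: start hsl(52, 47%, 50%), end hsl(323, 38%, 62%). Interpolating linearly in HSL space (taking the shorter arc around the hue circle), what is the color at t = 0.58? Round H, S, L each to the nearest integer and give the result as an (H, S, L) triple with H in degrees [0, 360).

(0, 42, 57)

Hue: 323 − 52 = 271°, but |271| > 180 so the shorter arc goes the other way: Δh = 271 − 360 = -89°.
H = 52 + 0.58 × (-89) = 0.38 → 0°
S = 47 + 0.58 × (38 − 47) = 41.78 → 42%
L = 50 + 0.58 × (62 − 50) = 56.96 → 57%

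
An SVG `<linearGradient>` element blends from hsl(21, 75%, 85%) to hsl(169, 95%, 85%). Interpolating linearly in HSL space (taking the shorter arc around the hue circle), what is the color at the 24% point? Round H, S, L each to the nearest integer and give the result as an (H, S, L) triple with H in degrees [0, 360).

Hue arc: Δh = 169 − 21 = 148° (|Δh| ≤ 180, already the shorter path).
H = 21 + 0.24 × (148) = 56.52 → 57°
S = 75 + 0.24 × (95 − 75) = 79.8 → 80%
L = 85 + 0.24 × (85 − 85) = 85 → 85%

(57, 80, 85)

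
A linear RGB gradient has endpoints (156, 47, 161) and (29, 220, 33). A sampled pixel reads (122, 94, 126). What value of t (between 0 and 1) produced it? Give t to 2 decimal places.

Invert the lerp on the G channel (largest span, 173): t = (94 − 47) / (220 − 47) = 47/173 = 0.27168.
Check on R: (122 − 156)/(29 − 156) = 0.2677 ✓

0.27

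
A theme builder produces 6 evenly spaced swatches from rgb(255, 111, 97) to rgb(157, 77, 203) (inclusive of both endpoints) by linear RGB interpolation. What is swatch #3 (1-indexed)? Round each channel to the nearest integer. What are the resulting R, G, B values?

With 6 swatches and endpoints inclusive, swatch 3 sits at t = (3 − 1)/(6 − 1) = 2/5 ≈ 0.4.
R = 255 + 0.4 × (157 − 255) = 215.8 → 216
G = 111 + 0.4 × (77 − 111) = 97.4 → 97
B = 97 + 0.4 × (203 − 97) = 139.4 → 139

(216, 97, 139)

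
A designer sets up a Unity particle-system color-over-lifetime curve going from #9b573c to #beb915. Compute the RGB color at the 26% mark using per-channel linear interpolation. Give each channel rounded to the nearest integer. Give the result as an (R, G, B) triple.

(164, 112, 50)

#9b573c → (155, 87, 60); #beb915 → (190, 185, 21).
26% corresponds to t = 0.26.
R = 155 + 0.26 × (190 − 155) = 155 + 0.26 × 35 = 164.1 → 164
G = 87 + 0.26 × (185 − 87) = 87 + 0.26 × 98 = 112.48 → 112
B = 60 + 0.26 × (21 − 60) = 60 + 0.26 × -39 = 49.86 → 50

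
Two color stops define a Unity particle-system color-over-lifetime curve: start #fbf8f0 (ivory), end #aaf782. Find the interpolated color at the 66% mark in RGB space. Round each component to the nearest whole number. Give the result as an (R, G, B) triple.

#fbf8f0 → (251, 248, 240); #aaf782 → (170, 247, 130).
66% corresponds to t = 0.66.
R = 251 + 0.66 × (170 − 251) = 251 + 0.66 × -81 = 197.54 → 198
G = 248 + 0.66 × (247 − 248) = 248 + 0.66 × -1 = 247.34 → 247
B = 240 + 0.66 × (130 − 240) = 240 + 0.66 × -110 = 167.4 → 167

(198, 247, 167)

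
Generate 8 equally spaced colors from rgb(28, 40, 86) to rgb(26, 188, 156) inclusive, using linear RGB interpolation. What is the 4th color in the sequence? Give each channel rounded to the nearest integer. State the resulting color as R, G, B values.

With 8 swatches and endpoints inclusive, swatch 4 sits at t = (4 − 1)/(8 − 1) = 3/7 ≈ 0.4286.
R = 28 + 0.4286 × (26 − 28) = 27.143 → 27
G = 40 + 0.4286 × (188 − 40) = 103.433 → 103
B = 86 + 0.4286 × (156 − 86) = 116.002 → 116

(27, 103, 116)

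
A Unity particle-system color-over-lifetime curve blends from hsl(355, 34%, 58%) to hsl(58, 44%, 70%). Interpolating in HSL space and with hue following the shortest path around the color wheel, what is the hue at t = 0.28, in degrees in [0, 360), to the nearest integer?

13

Hue: 58 − 355 = -297°, but |-297| > 180 so the shorter arc goes the other way: Δh = -297 + 360 = 63°.
H = 355 + 0.28 × (63) = 372.64 → 373 → 373 mod 360 = 13°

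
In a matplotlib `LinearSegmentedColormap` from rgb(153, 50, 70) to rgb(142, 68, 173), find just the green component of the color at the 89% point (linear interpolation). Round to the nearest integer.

66

G = 50 + 0.89 × (68 − 50) = 66.02 → 66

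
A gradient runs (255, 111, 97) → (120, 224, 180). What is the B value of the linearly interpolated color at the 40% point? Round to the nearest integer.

B = 97 + 0.4 × (180 − 97) = 130.2 → 130

130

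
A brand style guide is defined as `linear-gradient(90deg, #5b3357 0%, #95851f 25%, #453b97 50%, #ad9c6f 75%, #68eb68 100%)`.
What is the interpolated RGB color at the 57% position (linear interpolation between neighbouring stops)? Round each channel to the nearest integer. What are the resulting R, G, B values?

57% lies between the 50% and 75% stops, so the local fraction is t = (57 − 50)/(75 − 50) = 7/25 ≈ 0.28.
#453b97 → (69, 59, 151); #ad9c6f → (173, 156, 111).
R = 69 + 0.28 × (173 − 69) = 98.12 → 98
G = 59 + 0.28 × (156 − 59) = 86.16 → 86
B = 151 + 0.28 × (111 − 151) = 139.8 → 140

(98, 86, 140)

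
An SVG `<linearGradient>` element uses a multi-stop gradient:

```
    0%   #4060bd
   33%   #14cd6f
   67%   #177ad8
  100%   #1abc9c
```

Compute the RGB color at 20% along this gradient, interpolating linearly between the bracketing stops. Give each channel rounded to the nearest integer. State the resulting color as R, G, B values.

20% lies between the 0% and 33% stops, so the local fraction is t = (20 − 0)/(33 − 0) = 20/33 ≈ 0.6061.
#4060bd → (64, 96, 189); #14cd6f → (20, 205, 111).
R = 64 + 0.6061 × (20 − 64) = 37.332 → 37
G = 96 + 0.6061 × (205 − 96) = 162.065 → 162
B = 189 + 0.6061 × (111 − 189) = 141.724 → 142

(37, 162, 142)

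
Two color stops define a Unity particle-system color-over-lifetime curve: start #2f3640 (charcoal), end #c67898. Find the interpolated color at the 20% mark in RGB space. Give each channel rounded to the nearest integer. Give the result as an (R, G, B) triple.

(77, 67, 82)

#2f3640 → (47, 54, 64); #c67898 → (198, 120, 152).
20% corresponds to t = 0.2.
R = 47 + 0.2 × (198 − 47) = 47 + 0.2 × 151 = 77.2 → 77
G = 54 + 0.2 × (120 − 54) = 54 + 0.2 × 66 = 67.2 → 67
B = 64 + 0.2 × (152 − 64) = 64 + 0.2 × 88 = 81.6 → 82
So the blended color is (77, 67, 82), about #4d4352.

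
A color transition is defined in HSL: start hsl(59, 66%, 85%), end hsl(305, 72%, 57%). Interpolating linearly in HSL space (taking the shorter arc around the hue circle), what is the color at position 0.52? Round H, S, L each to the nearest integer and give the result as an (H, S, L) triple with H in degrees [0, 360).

Hue: 305 − 59 = 246°, but |246| > 180 so the shorter arc goes the other way: Δh = 246 − 360 = -114°.
H = 59 + 0.52 × (-114) = -0.28 → 0°
S = 66 + 0.52 × (72 − 66) = 69.12 → 69%
L = 85 + 0.52 × (57 − 85) = 70.44 → 70%

(0, 69, 70)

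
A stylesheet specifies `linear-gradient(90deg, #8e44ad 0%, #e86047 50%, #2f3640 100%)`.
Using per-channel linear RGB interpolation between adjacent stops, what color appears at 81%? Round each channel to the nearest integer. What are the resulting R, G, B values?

(117, 70, 67)

81% lies between the 50% and 100% stops, so the local fraction is t = (81 − 50)/(100 − 50) = 31/50 ≈ 0.62.
#e86047 → (232, 96, 71); #2f3640 → (47, 54, 64).
R = 232 + 0.62 × (47 − 232) = 117.3 → 117
G = 96 + 0.62 × (54 − 96) = 69.96 → 70
B = 71 + 0.62 × (64 − 71) = 66.66 → 67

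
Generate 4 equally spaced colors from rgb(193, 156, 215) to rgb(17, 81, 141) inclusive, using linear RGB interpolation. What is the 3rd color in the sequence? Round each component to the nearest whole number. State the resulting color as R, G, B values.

With 4 swatches and endpoints inclusive, swatch 3 sits at t = (3 − 1)/(4 − 1) = 2/3 ≈ 0.6667.
R = 193 + 0.6667 × (17 − 193) = 75.661 → 76
G = 156 + 0.6667 × (81 − 156) = 105.998 → 106
B = 215 + 0.6667 × (141 − 215) = 165.664 → 166

(76, 106, 166)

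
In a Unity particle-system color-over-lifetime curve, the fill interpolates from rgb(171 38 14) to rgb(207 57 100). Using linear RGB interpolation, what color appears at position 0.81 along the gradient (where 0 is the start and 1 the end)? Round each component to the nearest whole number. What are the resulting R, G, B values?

(200, 53, 84)

R = 171 + 0.81 × (207 − 171) = 171 + 0.81 × 36 = 200.16 → 200
G = 38 + 0.81 × (57 − 38) = 38 + 0.81 × 19 = 53.39 → 53
B = 14 + 0.81 × (100 − 14) = 14 + 0.81 × 86 = 83.66 → 84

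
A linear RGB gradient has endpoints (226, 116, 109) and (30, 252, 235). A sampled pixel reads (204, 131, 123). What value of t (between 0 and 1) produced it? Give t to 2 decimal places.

Invert the lerp on the R channel (largest span, 196): t = (204 − 226) / (30 − 226) = -22/-196 = 0.11224.
Check on G: (131 − 116)/(252 − 116) = 0.1103 ✓

0.11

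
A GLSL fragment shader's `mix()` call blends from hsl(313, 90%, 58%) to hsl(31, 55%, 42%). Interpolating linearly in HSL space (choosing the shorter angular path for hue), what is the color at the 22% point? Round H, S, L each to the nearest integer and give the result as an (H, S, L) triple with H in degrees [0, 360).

Hue: 31 − 313 = -282°, but |-282| > 180 so the shorter arc goes the other way: Δh = -282 + 360 = 78°.
H = 313 + 0.22 × (78) = 330.16 → 330°
S = 90 + 0.22 × (55 − 90) = 82.3 → 82%
L = 58 + 0.22 × (42 − 58) = 54.48 → 54%

(330, 82, 54)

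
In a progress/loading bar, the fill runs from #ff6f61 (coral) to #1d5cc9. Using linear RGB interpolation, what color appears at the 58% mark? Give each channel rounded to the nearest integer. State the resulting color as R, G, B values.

(124, 100, 157)

#ff6f61 → (255, 111, 97); #1d5cc9 → (29, 92, 201).
58% corresponds to t = 0.58.
R = 255 + 0.58 × (29 − 255) = 255 + 0.58 × -226 = 123.92 → 124
G = 111 + 0.58 × (92 − 111) = 111 + 0.58 × -19 = 99.98 → 100
B = 97 + 0.58 × (201 − 97) = 97 + 0.58 × 104 = 157.32 → 157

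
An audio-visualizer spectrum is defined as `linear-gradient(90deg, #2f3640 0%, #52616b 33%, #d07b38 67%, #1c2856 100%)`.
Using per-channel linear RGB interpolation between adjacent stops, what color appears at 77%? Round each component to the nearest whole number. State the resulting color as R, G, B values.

77% lies between the 67% and 100% stops, so the local fraction is t = (77 − 67)/(100 − 67) = 10/33 ≈ 0.303.
#d07b38 → (208, 123, 56); #1c2856 → (28, 40, 86).
R = 208 + 0.303 × (28 − 208) = 153.46 → 153
G = 123 + 0.303 × (40 − 123) = 97.851 → 98
B = 56 + 0.303 × (86 − 56) = 65.09 → 65

(153, 98, 65)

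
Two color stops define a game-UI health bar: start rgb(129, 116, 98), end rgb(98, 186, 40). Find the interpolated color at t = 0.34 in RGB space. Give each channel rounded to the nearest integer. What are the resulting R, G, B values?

R = 129 + 0.34 × (98 − 129) = 129 + 0.34 × -31 = 118.46 → 118
G = 116 + 0.34 × (186 − 116) = 116 + 0.34 × 70 = 139.8 → 140
B = 98 + 0.34 × (40 − 98) = 98 + 0.34 × -58 = 78.28 → 78

(118, 140, 78)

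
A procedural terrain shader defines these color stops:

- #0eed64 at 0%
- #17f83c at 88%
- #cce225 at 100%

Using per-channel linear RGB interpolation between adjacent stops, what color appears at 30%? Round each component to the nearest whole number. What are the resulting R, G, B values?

(17, 241, 86)

30% lies between the 0% and 88% stops, so the local fraction is t = (30 − 0)/(88 − 0) = 30/88 ≈ 0.3409.
#0eed64 → (14, 237, 100); #17f83c → (23, 248, 60).
R = 14 + 0.3409 × (23 − 14) = 17.068 → 17
G = 237 + 0.3409 × (248 − 237) = 240.75 → 241
B = 100 + 0.3409 × (60 − 100) = 86.364 → 86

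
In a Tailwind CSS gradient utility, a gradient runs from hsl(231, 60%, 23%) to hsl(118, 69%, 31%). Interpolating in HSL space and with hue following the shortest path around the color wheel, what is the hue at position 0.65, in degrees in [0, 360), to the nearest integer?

Hue arc: Δh = 118 − 231 = -113° (|Δh| ≤ 180, already the shorter path).
H = 231 + 0.65 × (-113) = 157.55 → 158°

158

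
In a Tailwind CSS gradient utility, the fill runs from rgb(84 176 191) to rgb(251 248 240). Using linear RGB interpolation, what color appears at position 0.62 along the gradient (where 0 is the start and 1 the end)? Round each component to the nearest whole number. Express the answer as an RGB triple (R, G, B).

R = 84 + 0.62 × (251 − 84) = 84 + 0.62 × 167 = 187.54 → 188
G = 176 + 0.62 × (248 − 176) = 176 + 0.62 × 72 = 220.64 → 221
B = 191 + 0.62 × (240 − 191) = 191 + 0.62 × 49 = 221.38 → 221

(188, 221, 221)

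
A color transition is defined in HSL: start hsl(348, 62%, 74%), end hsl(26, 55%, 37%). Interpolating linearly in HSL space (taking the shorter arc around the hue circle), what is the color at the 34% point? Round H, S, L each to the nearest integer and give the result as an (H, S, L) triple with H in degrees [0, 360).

Hue: 26 − 348 = -322°, but |-322| > 180 so the shorter arc goes the other way: Δh = -322 + 360 = 38°.
H = 348 + 0.34 × (38) = 360.92 → 361 → 361 mod 360 = 1°
S = 62 + 0.34 × (55 − 62) = 59.62 → 60%
L = 74 + 0.34 × (37 − 74) = 61.42 → 61%

(1, 60, 61)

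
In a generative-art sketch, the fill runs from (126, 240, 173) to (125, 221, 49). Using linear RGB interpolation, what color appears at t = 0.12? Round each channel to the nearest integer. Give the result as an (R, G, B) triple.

R = 126 + 0.12 × (125 − 126) = 126 + 0.12 × -1 = 125.88 → 126
G = 240 + 0.12 × (221 − 240) = 240 + 0.12 × -19 = 237.72 → 238
B = 173 + 0.12 × (49 − 173) = 173 + 0.12 × -124 = 158.12 → 158

(126, 238, 158)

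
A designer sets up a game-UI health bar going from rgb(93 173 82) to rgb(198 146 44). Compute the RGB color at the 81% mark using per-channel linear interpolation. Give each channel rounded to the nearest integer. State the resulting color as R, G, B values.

81% corresponds to t = 0.81.
R = 93 + 0.81 × (198 − 93) = 93 + 0.81 × 105 = 178.05 → 178
G = 173 + 0.81 × (146 − 173) = 173 + 0.81 × -27 = 151.13 → 151
B = 82 + 0.81 × (44 − 82) = 82 + 0.81 × -38 = 51.22 → 51

(178, 151, 51)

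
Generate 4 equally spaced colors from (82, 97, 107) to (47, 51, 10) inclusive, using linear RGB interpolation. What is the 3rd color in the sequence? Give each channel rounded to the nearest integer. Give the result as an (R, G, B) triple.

With 4 swatches and endpoints inclusive, swatch 3 sits at t = (3 − 1)/(4 − 1) = 2/3 ≈ 0.6667.
R = 82 + 0.6667 × (47 − 82) = 58.666 → 59
G = 97 + 0.6667 × (51 − 97) = 66.332 → 66
B = 107 + 0.6667 × (10 − 107) = 42.33 → 42

(59, 66, 42)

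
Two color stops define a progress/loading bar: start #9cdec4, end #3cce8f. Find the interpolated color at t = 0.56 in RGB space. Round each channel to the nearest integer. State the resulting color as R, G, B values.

(102, 213, 166)

#9cdec4 → (156, 222, 196); #3cce8f → (60, 206, 143).
R = 156 + 0.56 × (60 − 156) = 156 + 0.56 × -96 = 102.24 → 102
G = 222 + 0.56 × (206 − 222) = 222 + 0.56 × -16 = 213.04 → 213
B = 196 + 0.56 × (143 − 196) = 196 + 0.56 × -53 = 166.32 → 166
So the blended color is (102, 213, 166), about #66d5a6.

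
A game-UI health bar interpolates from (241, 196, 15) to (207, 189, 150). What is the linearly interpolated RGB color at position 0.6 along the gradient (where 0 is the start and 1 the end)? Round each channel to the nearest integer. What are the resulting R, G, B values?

R = 241 + 0.6 × (207 − 241) = 241 + 0.6 × -34 = 220.6 → 221
G = 196 + 0.6 × (189 − 196) = 196 + 0.6 × -7 = 191.8 → 192
B = 15 + 0.6 × (150 − 15) = 15 + 0.6 × 135 = 96 → 96
So the blended color is (221, 192, 96), about #ddc060.

(221, 192, 96)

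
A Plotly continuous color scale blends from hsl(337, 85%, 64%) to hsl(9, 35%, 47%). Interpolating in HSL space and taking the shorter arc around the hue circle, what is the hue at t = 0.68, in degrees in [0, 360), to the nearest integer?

Hue: 9 − 337 = -328°, but |-328| > 180 so the shorter arc goes the other way: Δh = -328 + 360 = 32°.
H = 337 + 0.68 × (32) = 358.76 → 359°

359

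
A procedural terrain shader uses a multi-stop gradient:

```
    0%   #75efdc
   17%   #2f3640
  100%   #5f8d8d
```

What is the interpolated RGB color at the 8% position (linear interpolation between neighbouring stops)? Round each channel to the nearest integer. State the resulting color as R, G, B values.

(84, 152, 147)

8% lies between the 0% and 17% stops, so the local fraction is t = (8 − 0)/(17 − 0) = 8/17 ≈ 0.4706.
#75efdc → (117, 239, 220); #2f3640 → (47, 54, 64).
R = 117 + 0.4706 × (47 − 117) = 84.058 → 84
G = 239 + 0.4706 × (54 − 239) = 151.939 → 152
B = 220 + 0.4706 × (64 − 220) = 146.586 → 147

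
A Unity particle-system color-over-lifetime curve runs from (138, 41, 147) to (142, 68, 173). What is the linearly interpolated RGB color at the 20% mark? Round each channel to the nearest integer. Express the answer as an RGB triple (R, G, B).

(139, 46, 152)

20% corresponds to t = 0.2.
R = 138 + 0.2 × (142 − 138) = 138 + 0.2 × 4 = 138.8 → 139
G = 41 + 0.2 × (68 − 41) = 41 + 0.2 × 27 = 46.4 → 46
B = 147 + 0.2 × (173 − 147) = 147 + 0.2 × 26 = 152.2 → 152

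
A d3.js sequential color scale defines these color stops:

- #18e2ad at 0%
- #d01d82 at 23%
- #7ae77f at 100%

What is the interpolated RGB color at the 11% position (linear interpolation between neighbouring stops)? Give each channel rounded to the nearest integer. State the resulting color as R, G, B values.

(112, 132, 152)

11% lies between the 0% and 23% stops, so the local fraction is t = (11 − 0)/(23 − 0) = 11/23 ≈ 0.4783.
#18e2ad → (24, 226, 173); #d01d82 → (208, 29, 130).
R = 24 + 0.4783 × (208 − 24) = 112.007 → 112
G = 226 + 0.4783 × (29 − 226) = 131.775 → 132
B = 173 + 0.4783 × (130 − 173) = 152.433 → 152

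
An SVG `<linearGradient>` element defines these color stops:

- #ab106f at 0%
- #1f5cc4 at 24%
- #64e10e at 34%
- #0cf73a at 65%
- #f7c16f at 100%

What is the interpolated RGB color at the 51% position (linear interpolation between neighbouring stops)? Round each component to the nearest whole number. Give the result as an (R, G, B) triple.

(52, 237, 38)

51% lies between the 34% and 65% stops, so the local fraction is t = (51 − 34)/(65 − 34) = 17/31 ≈ 0.5484.
#64e10e → (100, 225, 14); #0cf73a → (12, 247, 58).
R = 100 + 0.5484 × (12 − 100) = 51.741 → 52
G = 225 + 0.5484 × (247 − 225) = 237.065 → 237
B = 14 + 0.5484 × (58 − 14) = 38.13 → 38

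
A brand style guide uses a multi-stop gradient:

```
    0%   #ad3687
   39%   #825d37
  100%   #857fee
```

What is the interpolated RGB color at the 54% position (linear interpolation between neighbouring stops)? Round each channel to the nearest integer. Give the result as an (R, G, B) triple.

(131, 101, 100)

54% lies between the 39% and 100% stops, so the local fraction is t = (54 − 39)/(100 − 39) = 15/61 ≈ 0.2459.
#825d37 → (130, 93, 55); #857fee → (133, 127, 238).
R = 130 + 0.2459 × (133 − 130) = 130.738 → 131
G = 93 + 0.2459 × (127 − 93) = 101.361 → 101
B = 55 + 0.2459 × (238 − 55) = 100 → 100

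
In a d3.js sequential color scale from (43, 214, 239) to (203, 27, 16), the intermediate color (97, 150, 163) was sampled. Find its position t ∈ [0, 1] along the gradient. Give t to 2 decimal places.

0.34

Invert the lerp on the B channel (largest span, 223): t = (163 − 239) / (16 − 239) = -76/-223 = 0.34081.
Check on R: (97 − 43)/(203 − 43) = 0.3375 ✓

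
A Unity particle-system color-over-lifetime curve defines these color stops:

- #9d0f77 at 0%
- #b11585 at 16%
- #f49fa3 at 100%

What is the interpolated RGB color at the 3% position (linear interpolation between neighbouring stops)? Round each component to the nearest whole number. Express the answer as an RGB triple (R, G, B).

(161, 16, 122)

3% lies between the 0% and 16% stops, so the local fraction is t = (3 − 0)/(16 − 0) = 3/16 ≈ 0.1875.
#9d0f77 → (157, 15, 119); #b11585 → (177, 21, 133).
R = 157 + 0.1875 × (177 − 157) = 160.75 → 161
G = 15 + 0.1875 × (21 − 15) = 16.125 → 16
B = 119 + 0.1875 × (133 − 119) = 121.625 → 122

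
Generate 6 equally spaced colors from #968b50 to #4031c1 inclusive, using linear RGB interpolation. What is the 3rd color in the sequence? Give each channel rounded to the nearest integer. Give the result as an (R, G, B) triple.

(116, 103, 125)

With 6 swatches and endpoints inclusive, swatch 3 sits at t = (3 − 1)/(6 − 1) = 2/5 ≈ 0.4.
#968b50 → (150, 139, 80); #4031c1 → (64, 49, 193).
R = 150 + 0.4 × (64 − 150) = 115.6 → 116
G = 139 + 0.4 × (49 − 139) = 103 → 103
B = 80 + 0.4 × (193 − 80) = 125.2 → 125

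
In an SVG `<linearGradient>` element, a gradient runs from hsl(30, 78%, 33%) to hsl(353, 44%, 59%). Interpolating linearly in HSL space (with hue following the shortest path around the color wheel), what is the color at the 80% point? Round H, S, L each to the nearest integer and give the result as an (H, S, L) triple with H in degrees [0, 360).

Hue: 353 − 30 = 323°, but |323| > 180 so the shorter arc goes the other way: Δh = 323 − 360 = -37°.
H = 30 + 0.8 × (-37) = 0.4 → 0°
S = 78 + 0.8 × (44 − 78) = 50.8 → 51%
L = 33 + 0.8 × (59 − 33) = 53.8 → 54%

(0, 51, 54)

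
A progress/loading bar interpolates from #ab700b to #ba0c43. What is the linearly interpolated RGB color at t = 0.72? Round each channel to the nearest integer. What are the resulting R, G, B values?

(182, 40, 51)

#ab700b → (171, 112, 11); #ba0c43 → (186, 12, 67).
R = 171 + 0.72 × (186 − 171) = 171 + 0.72 × 15 = 181.8 → 182
G = 112 + 0.72 × (12 − 112) = 112 + 0.72 × -100 = 40 → 40
B = 11 + 0.72 × (67 − 11) = 11 + 0.72 × 56 = 51.32 → 51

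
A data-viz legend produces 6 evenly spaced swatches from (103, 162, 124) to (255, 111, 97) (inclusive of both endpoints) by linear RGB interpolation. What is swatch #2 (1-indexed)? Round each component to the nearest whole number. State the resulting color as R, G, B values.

(133, 152, 119)

With 6 swatches and endpoints inclusive, swatch 2 sits at t = (2 − 1)/(6 − 1) = 1/5 ≈ 0.2.
R = 103 + 0.2 × (255 − 103) = 133.4 → 133
G = 162 + 0.2 × (111 − 162) = 151.8 → 152
B = 124 + 0.2 × (97 − 124) = 118.6 → 119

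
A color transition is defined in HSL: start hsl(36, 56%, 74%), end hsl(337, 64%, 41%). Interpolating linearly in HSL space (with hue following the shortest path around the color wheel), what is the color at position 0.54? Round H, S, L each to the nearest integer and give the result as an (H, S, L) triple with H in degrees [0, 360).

(4, 60, 56)

Hue: 337 − 36 = 301°, but |301| > 180 so the shorter arc goes the other way: Δh = 301 − 360 = -59°.
H = 36 + 0.54 × (-59) = 4.14 → 4°
S = 56 + 0.54 × (64 − 56) = 60.32 → 60%
L = 74 + 0.54 × (41 − 74) = 56.18 → 56%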